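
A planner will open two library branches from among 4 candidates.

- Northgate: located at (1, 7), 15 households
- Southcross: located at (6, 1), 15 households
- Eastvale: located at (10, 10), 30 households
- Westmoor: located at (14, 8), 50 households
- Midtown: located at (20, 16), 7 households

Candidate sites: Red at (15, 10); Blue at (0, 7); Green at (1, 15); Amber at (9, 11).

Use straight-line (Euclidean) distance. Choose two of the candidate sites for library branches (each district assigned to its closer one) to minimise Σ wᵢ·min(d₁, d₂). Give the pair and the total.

{Red, Blue}, total 458.8

Evaluate every pair (each demand assigned to the nearer of the two):
  {Red, Blue}: total = 458.8
  {Red, Amber}: total = 499.7
  {Blue, Amber}: total = 560.8
  {Red, Green}: total = 627.4
  {Green, Amber}: total = 695.2
  {Blue, Green}: total = 1286.1
Best pair: {Red, Blue} with total 458.8.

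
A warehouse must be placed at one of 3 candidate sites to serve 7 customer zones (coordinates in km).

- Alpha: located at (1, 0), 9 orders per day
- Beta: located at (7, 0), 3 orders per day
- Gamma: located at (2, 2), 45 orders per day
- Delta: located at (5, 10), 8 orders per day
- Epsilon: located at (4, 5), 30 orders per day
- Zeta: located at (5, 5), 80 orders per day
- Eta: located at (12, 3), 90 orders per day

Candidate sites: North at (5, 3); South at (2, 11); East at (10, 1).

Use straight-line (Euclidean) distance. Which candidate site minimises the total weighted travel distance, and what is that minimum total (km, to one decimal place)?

Total weighted distance at each candidate:
  North (5, 3): total = 1111.2
  South (2, 11): total = 2444.9
  East (10, 1): total = 1519.3
Minimum is at North with total 1111.2 km.

North, total 1111.2 km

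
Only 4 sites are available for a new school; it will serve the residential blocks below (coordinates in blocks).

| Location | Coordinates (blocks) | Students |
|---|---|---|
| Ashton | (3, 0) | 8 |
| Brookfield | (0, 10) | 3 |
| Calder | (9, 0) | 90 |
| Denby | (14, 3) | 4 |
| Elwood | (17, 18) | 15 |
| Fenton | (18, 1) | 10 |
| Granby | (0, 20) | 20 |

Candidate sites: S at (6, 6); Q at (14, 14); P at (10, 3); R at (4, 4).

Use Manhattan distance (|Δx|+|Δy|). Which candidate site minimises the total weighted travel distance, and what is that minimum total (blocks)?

Total weighted distance at each candidate:
  S (6, 6): total = 1871
  Q (14, 14): total = 2683
  P (10, 3): total = 1477
  R (4, 4): total = 1899
Minimum is at P with total 1477 blocks.

P, total 1477 blocks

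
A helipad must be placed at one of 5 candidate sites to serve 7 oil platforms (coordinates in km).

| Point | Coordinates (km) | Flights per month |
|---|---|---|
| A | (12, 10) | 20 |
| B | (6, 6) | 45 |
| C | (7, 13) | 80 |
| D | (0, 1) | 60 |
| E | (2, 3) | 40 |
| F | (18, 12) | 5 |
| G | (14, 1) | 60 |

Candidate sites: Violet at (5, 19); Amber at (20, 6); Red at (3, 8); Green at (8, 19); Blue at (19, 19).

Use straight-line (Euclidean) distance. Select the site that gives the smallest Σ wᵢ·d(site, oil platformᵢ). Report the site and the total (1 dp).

Red, total 2379.7 km

Total weighted distance at each candidate:
  Violet (5, 19): total = 4374.1
  Amber (20, 6): total = 4457.2
  Red (3, 8): total = 2379.7
  Green (8, 19): total = 4340.3
  Blue (19, 19): total = 5789.1
Minimum is at Red with total 2379.7 km.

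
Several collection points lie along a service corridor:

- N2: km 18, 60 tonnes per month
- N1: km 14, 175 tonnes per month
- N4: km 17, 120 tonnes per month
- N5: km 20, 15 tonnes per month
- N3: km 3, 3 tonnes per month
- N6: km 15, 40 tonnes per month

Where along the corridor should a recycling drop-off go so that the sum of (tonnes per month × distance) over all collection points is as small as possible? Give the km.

For a sum of weighted absolute distances on a line, the optimum is the weighted median (not the mean). Total weight W = 413; half-weight = 206.5.
Sort by position and accumulate weight:
  km 3 (N3, w=3) → cum 3
  km 14 (N1, w=175) → cum 178
  km 15 (N6, w=40) → cum 218  ≥ 206.5 → median here
  km 17 (N4, w=120) → cum 338
  km 18 (N2, w=60) → cum 398
  km 20 (N5, w=15) → cum 413
Optimal location: km 15.

x = 15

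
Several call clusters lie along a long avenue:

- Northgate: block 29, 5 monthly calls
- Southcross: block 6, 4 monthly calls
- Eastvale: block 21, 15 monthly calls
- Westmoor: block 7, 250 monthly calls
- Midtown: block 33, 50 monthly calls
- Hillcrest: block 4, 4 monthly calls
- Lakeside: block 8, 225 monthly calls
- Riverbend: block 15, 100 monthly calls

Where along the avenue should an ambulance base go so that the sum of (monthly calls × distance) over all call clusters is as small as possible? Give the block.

For a sum of weighted absolute distances on a line, the optimum is the weighted median (not the mean). Total weight W = 653; half-weight = 326.5.
Sort by position and accumulate weight:
  block 4 (Hillcrest, w=4) → cum 4
  block 6 (Southcross, w=4) → cum 8
  block 7 (Westmoor, w=250) → cum 258
  block 8 (Lakeside, w=225) → cum 483  ≥ 326.5 → median here
  block 15 (Riverbend, w=100) → cum 583
  block 21 (Eastvale, w=15) → cum 598
  block 29 (Northgate, w=5) → cum 603
  block 33 (Midtown, w=50) → cum 653
Optimal location: block 8.

x = 8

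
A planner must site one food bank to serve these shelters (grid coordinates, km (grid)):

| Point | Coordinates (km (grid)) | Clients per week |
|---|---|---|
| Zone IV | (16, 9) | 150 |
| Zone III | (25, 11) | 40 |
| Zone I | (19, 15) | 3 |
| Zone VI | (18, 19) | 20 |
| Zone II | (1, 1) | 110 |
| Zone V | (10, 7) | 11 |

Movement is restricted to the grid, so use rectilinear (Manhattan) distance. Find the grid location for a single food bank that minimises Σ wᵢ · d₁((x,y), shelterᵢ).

Manhattan distance separates: Σwᵢ(|x−xᵢ|+|y−yᵢ|) = Σwᵢ|x−xᵢ| + Σwᵢ|y−yᵢ|, so x and y are optimised independently as 1-D weighted medians.
Total weight W = 334; half = 167.
x-coordinate, sorted with cumulative weight:
  x=1 (Zone II, w=110) cum 110
  x=10 (Zone V, w=11) cum 121
  x=16 (Zone IV, w=150) cum 271  ← median
  x=18 (Zone VI, w=20) cum 291
  x=19 (Zone I, w=3) cum 294
  x=25 (Zone III, w=40) cum 334
⇒ x* = 16
y-coordinate, sorted with cumulative weight:
  y=1 (Zone II, w=110) cum 110
  y=7 (Zone V, w=11) cum 121
  y=9 (Zone IV, w=150) cum 271  ← median
  y=11 (Zone III, w=40) cum 311
  y=15 (Zone I, w=3) cum 314
  y=19 (Zone VI, w=20) cum 334
⇒ y* = 9

(16, 9)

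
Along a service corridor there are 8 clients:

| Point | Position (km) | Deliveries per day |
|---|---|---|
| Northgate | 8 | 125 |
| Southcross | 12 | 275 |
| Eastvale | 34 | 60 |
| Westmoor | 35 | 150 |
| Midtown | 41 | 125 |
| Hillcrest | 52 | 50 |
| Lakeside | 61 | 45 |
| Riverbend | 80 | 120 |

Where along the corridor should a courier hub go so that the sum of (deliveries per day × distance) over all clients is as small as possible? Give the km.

x = 35

For a sum of weighted absolute distances on a line, the optimum is the weighted median (not the mean). Total weight W = 950; half-weight = 475.
Sort by position and accumulate weight:
  km 8 (Northgate, w=125) → cum 125
  km 12 (Southcross, w=275) → cum 400
  km 34 (Eastvale, w=60) → cum 460
  km 35 (Westmoor, w=150) → cum 610  ≥ 475 → median here
  km 41 (Midtown, w=125) → cum 735
  km 52 (Hillcrest, w=50) → cum 785
  km 61 (Lakeside, w=45) → cum 830
  km 80 (Riverbend, w=120) → cum 950
Optimal location: km 35.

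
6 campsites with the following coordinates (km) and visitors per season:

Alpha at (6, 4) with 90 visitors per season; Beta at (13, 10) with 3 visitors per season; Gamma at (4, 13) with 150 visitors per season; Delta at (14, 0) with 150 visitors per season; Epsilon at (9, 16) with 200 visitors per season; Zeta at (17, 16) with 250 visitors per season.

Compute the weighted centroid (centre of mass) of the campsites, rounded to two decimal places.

(11.07, 11.32)

The minimiser of Σwᵢ‖p−pᵢ‖² is the weighted centroid p* = (Σwᵢpᵢ)/(Σwᵢ).
Σwᵢ = 843.
Σwᵢxᵢ = 90·6 + 3·13 + 150·4 + 150·14 + 200·9 + 250·17 = 9329.
Σwᵢyᵢ = 90·4 + 3·10 + 150·13 + 150·0 + 200·16 + 250·16 = 9540.
x* = 9329/843 = 11.07, y* = 9540/843 = 11.32.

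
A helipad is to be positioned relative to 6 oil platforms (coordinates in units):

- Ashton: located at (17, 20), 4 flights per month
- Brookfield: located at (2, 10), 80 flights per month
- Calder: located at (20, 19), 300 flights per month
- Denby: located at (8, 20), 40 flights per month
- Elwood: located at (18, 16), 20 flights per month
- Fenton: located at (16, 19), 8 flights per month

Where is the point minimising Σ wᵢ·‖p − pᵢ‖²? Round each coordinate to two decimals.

(15.57, 17.37)

The minimiser of Σwᵢ‖p−pᵢ‖² is the weighted centroid p* = (Σwᵢpᵢ)/(Σwᵢ).
Σwᵢ = 452.
Σwᵢxᵢ = 4·17 + 80·2 + 300·20 + 40·8 + 20·18 + 8·16 = 7036.
Σwᵢyᵢ = 4·20 + 80·10 + 300·19 + 40·20 + 20·16 + 8·19 = 7852.
x* = 7036/452 = 15.57, y* = 7852/452 = 17.37.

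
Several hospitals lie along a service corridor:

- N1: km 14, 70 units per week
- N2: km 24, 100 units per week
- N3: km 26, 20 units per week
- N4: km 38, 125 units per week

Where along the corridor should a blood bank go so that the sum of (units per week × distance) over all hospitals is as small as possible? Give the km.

For a sum of weighted absolute distances on a line, the optimum is the weighted median (not the mean). Total weight W = 315; half-weight = 157.5.
Sort by position and accumulate weight:
  km 14 (N1, w=70) → cum 70
  km 24 (N2, w=100) → cum 170  ≥ 157.5 → median here
  km 26 (N3, w=20) → cum 190
  km 38 (N4, w=125) → cum 315
Optimal location: km 24.

x = 24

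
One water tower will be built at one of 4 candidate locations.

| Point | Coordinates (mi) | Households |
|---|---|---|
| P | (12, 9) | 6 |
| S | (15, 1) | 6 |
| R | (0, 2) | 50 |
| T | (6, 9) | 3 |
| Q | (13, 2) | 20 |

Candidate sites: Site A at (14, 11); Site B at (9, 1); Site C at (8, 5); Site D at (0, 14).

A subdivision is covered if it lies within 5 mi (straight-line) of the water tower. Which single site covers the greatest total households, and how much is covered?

Coverage radius r = 5 mi; a point is covered iff (Δx)²+(Δy)² ≤ 5² = 25.
  Site A (14, 11): covers {P} → 6
  Site B (9, 1): covers {Q} → 20
  Site C (8, 5): covers {T} → 3
  Site D (0, 14): covers {none} → 0
Maximum coverage at Site B: 20 households.

Site B, covering 20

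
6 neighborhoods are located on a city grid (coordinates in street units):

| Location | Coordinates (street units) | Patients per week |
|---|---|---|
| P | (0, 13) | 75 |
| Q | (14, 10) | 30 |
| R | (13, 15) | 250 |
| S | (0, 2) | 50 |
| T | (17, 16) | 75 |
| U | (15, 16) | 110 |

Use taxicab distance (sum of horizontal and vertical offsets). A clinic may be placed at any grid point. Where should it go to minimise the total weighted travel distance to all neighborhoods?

Manhattan distance separates: Σwᵢ(|x−xᵢ|+|y−yᵢ|) = Σwᵢ|x−xᵢ| + Σwᵢ|y−yᵢ|, so x and y are optimised independently as 1-D weighted medians.
Total weight W = 590; half = 295.
x-coordinate, sorted with cumulative weight:
  x=0 (P, w=75) cum 75
  x=0 (S, w=50) cum 125
  x=13 (R, w=250) cum 375  ← median
  x=14 (Q, w=30) cum 405
  x=15 (U, w=110) cum 515
  x=17 (T, w=75) cum 590
⇒ x* = 13
y-coordinate, sorted with cumulative weight:
  y=2 (S, w=50) cum 50
  y=10 (Q, w=30) cum 80
  y=13 (P, w=75) cum 155
  y=15 (R, w=250) cum 405  ← median
  y=16 (T, w=75) cum 480
  y=16 (U, w=110) cum 590
⇒ y* = 15

(13, 15)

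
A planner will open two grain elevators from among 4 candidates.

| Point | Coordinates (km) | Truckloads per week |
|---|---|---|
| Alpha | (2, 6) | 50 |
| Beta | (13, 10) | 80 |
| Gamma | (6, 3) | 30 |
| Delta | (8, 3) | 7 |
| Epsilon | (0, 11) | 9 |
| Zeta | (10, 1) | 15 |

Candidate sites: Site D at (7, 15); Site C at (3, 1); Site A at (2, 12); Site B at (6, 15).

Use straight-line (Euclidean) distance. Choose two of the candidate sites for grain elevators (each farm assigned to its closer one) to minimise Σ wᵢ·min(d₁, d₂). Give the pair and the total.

{Site D, Site C}, total 1203.2

Evaluate every pair (each demand assigned to the nearer of the two):
  {Site D, Site C}: total = 1203.2
  {Site C, Site B}: total = 1258.9
  {Site C, Site A}: total = 1420.4
  {Site D, Site A}: total = 1520.1
  {Site A, Site B}: total = 1583.5
  {Site D, Site B}: total = 1841.2
Best pair: {Site D, Site C} with total 1203.2.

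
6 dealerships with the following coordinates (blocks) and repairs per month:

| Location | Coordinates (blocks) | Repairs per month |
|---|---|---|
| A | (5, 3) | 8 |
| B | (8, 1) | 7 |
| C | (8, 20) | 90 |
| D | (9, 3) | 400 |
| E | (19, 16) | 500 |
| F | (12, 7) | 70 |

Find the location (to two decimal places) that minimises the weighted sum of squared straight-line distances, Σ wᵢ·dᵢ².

The minimiser of Σwᵢ‖p−pᵢ‖² is the weighted centroid p* = (Σwᵢpᵢ)/(Σwᵢ).
Σwᵢ = 1075.
Σwᵢxᵢ = 8·5 + 7·8 + 90·8 + 400·9 + 500·19 + 70·12 = 14756.
Σwᵢyᵢ = 8·3 + 7·1 + 90·20 + 400·3 + 500·16 + 70·7 = 11521.
x* = 14756/1075 = 13.73, y* = 11521/1075 = 10.72.

(13.73, 10.72)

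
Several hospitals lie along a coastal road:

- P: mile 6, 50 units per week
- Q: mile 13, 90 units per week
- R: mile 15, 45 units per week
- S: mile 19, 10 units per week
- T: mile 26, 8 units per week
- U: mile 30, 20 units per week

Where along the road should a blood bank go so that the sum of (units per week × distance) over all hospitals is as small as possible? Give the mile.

x = 13

For a sum of weighted absolute distances on a line, the optimum is the weighted median (not the mean). Total weight W = 223; half-weight = 111.5.
Sort by position and accumulate weight:
  mile 6 (P, w=50) → cum 50
  mile 13 (Q, w=90) → cum 140  ≥ 111.5 → median here
  mile 15 (R, w=45) → cum 185
  mile 19 (S, w=10) → cum 195
  mile 26 (T, w=8) → cum 203
  mile 30 (U, w=20) → cum 223
Optimal location: mile 13.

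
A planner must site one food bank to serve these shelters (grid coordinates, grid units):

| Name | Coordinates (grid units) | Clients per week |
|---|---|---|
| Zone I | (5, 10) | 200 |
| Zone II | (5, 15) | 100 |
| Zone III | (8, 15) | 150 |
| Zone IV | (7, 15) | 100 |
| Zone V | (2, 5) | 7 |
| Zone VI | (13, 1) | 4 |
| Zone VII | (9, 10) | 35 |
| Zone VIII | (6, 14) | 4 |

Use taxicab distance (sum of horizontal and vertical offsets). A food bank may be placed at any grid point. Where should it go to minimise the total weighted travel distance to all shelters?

(5, 15)

Manhattan distance separates: Σwᵢ(|x−xᵢ|+|y−yᵢ|) = Σwᵢ|x−xᵢ| + Σwᵢ|y−yᵢ|, so x and y are optimised independently as 1-D weighted medians.
Total weight W = 600; half = 300.
x-coordinate, sorted with cumulative weight:
  x=2 (Zone V, w=7) cum 7
  x=5 (Zone I, w=200) cum 207
  x=5 (Zone II, w=100) cum 307  ← median
  x=6 (Zone VIII, w=4) cum 311
  x=7 (Zone IV, w=100) cum 411
  x=8 (Zone III, w=150) cum 561
  x=9 (Zone VII, w=35) cum 596
  x=13 (Zone VI, w=4) cum 600
⇒ x* = 5
y-coordinate, sorted with cumulative weight:
  y=1 (Zone VI, w=4) cum 4
  y=5 (Zone V, w=7) cum 11
  y=10 (Zone I, w=200) cum 211
  y=10 (Zone VII, w=35) cum 246
  y=14 (Zone VIII, w=4) cum 250
  y=15 (Zone II, w=100) cum 350  ← median
  y=15 (Zone III, w=150) cum 500
  y=15 (Zone IV, w=100) cum 600
⇒ y* = 15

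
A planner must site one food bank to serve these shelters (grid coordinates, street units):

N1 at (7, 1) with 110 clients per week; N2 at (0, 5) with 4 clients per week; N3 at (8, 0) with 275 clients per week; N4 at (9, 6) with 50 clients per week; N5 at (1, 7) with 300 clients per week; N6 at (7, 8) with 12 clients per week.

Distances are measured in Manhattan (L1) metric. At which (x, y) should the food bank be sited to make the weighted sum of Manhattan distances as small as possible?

Manhattan distance separates: Σwᵢ(|x−xᵢ|+|y−yᵢ|) = Σwᵢ|x−xᵢ| + Σwᵢ|y−yᵢ|, so x and y are optimised independently as 1-D weighted medians.
Total weight W = 751; half = 375.5.
x-coordinate, sorted with cumulative weight:
  x=0 (N2, w=4) cum 4
  x=1 (N5, w=300) cum 304
  x=7 (N1, w=110) cum 414  ← median
  x=7 (N6, w=12) cum 426
  x=8 (N3, w=275) cum 701
  x=9 (N4, w=50) cum 751
⇒ x* = 7
y-coordinate, sorted with cumulative weight:
  y=0 (N3, w=275) cum 275
  y=1 (N1, w=110) cum 385  ← median
  y=5 (N2, w=4) cum 389
  y=6 (N4, w=50) cum 439
  y=7 (N5, w=300) cum 739
  y=8 (N6, w=12) cum 751
⇒ y* = 1

(7, 1)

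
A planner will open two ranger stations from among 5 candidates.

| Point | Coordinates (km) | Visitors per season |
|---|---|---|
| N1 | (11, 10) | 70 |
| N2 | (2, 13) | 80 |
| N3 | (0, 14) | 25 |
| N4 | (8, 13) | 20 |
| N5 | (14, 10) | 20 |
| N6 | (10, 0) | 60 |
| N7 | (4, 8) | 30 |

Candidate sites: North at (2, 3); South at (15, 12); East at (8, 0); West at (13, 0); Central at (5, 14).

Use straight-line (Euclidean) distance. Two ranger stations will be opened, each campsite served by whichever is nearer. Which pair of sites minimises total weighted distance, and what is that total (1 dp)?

Evaluate every pair (each demand assigned to the nearer of the two):
  {East, Central}: total = 1445.5
  {West, Central}: total = 1505.5
  {South, Central}: total = 1761.5
  {North, Central}: total = 1817.2
  {North, South}: total = 2252.9
  {South, East}: total = 2308.9
  {South, West}: total = 2451.7
  {North, East}: total = 2558.4
  {North, West}: total = 2569.2
  {East, West}: total = 3111.7
Best pair: {East, Central} with total 1445.5.

{East, Central}, total 1445.5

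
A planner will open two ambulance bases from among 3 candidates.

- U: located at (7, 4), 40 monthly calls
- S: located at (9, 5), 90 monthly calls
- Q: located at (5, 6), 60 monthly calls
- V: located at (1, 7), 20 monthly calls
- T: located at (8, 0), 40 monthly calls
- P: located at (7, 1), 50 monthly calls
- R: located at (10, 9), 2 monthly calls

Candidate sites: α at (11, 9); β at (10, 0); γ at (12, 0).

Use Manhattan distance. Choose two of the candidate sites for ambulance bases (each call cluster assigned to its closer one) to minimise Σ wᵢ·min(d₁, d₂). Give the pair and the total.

Evaluate every pair (each demand assigned to the nearer of the two):
  {α, β}: total = 1882
  {β, γ}: total = 2098
  {α, γ}: total = 2142
Best pair: {α, β} with total 1882.

{α, β}, total 1882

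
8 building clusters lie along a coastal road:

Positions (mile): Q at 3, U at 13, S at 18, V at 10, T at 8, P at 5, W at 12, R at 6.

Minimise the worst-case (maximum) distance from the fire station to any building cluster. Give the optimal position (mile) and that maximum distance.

location 10.5, max distance 7.5

The 1-center on a line is the midpoint of the two extreme points: leftmost at 3, rightmost at 18.
Optimal location = (3 + 18)/2 = 10.5; maximum distance = (18 − 3)/2 = 7.5.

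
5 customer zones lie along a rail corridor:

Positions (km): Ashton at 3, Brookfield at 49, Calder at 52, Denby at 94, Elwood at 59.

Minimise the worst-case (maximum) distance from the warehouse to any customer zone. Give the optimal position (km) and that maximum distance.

The 1-center on a line is the midpoint of the two extreme points: leftmost at 3, rightmost at 94.
Optimal location = (3 + 94)/2 = 48.5; maximum distance = (94 − 3)/2 = 45.5.

location 48.5, max distance 45.5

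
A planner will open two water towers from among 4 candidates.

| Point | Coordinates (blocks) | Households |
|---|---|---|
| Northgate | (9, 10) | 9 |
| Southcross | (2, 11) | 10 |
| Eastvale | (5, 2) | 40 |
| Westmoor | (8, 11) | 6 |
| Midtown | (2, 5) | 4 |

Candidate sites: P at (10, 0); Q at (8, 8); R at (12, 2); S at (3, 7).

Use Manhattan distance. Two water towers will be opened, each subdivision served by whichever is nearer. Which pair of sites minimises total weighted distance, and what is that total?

{Q, S}, total 387

Evaluate every pair (each demand assigned to the nearer of the two):
  {Q, S}: total = 387
  {P, Q}: total = 451
  {Q, R}: total = 451
  {P, S}: total = 477
  {R, S}: total = 477
  {P, R}: total = 699
Best pair: {Q, S} with total 387.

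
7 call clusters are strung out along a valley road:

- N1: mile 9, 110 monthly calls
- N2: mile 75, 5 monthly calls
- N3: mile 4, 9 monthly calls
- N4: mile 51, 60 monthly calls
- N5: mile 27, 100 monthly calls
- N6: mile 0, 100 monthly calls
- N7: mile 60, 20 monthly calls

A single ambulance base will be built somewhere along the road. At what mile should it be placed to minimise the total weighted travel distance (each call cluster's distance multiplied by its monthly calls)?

x = 9

For a sum of weighted absolute distances on a line, the optimum is the weighted median (not the mean). Total weight W = 404; half-weight = 202.
Sort by position and accumulate weight:
  mile 0 (N6, w=100) → cum 100
  mile 4 (N3, w=9) → cum 109
  mile 9 (N1, w=110) → cum 219  ≥ 202 → median here
  mile 27 (N5, w=100) → cum 319
  mile 51 (N4, w=60) → cum 379
  mile 60 (N7, w=20) → cum 399
  mile 75 (N2, w=5) → cum 404
Optimal location: mile 9.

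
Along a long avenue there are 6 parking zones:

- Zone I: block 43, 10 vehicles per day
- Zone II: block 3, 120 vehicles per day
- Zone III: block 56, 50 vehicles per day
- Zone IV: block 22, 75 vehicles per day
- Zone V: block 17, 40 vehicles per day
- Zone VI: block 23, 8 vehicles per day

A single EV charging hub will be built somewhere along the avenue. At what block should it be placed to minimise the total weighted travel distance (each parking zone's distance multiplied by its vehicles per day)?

For a sum of weighted absolute distances on a line, the optimum is the weighted median (not the mean). Total weight W = 303; half-weight = 151.5.
Sort by position and accumulate weight:
  block 3 (Zone II, w=120) → cum 120
  block 17 (Zone V, w=40) → cum 160  ≥ 151.5 → median here
  block 22 (Zone IV, w=75) → cum 235
  block 23 (Zone VI, w=8) → cum 243
  block 43 (Zone I, w=10) → cum 253
  block 56 (Zone III, w=50) → cum 303
Optimal location: block 17.

x = 17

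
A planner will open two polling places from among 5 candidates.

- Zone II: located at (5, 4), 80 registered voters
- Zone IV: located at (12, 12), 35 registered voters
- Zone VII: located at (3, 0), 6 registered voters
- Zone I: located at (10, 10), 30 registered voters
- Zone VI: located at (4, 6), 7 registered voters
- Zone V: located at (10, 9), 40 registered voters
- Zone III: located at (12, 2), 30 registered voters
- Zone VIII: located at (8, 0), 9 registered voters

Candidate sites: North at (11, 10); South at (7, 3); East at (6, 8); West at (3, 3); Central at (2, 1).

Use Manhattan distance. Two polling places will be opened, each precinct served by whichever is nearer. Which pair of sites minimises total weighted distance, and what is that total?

{North, South}, total 755

Evaluate every pair (each demand assigned to the nearer of the two):
  {North, South}: total = 755
  {North, West}: total = 843
  {North, East}: total = 1069
  {North, Central}: total = 1089
  {South, East}: total = 1256
  {East, West}: total = 1388
  {East, Central}: total = 1563
  {South, West}: total = 1652
  {South, Central}: total = 1660
  {West, Central}: total = 2213
Best pair: {North, South} with total 755.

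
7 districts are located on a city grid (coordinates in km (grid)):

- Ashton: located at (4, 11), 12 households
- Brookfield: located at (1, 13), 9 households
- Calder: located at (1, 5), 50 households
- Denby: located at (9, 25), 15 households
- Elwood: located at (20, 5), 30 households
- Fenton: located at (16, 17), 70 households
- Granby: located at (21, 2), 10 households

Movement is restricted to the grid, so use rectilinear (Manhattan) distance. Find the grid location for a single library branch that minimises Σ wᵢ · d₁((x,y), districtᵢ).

(16, 11)

Manhattan distance separates: Σwᵢ(|x−xᵢ|+|y−yᵢ|) = Σwᵢ|x−xᵢ| + Σwᵢ|y−yᵢ|, so x and y are optimised independently as 1-D weighted medians.
Total weight W = 196; half = 98.
x-coordinate, sorted with cumulative weight:
  x=1 (Brookfield, w=9) cum 9
  x=1 (Calder, w=50) cum 59
  x=4 (Ashton, w=12) cum 71
  x=9 (Denby, w=15) cum 86
  x=16 (Fenton, w=70) cum 156  ← median
  x=20 (Elwood, w=30) cum 186
  x=21 (Granby, w=10) cum 196
⇒ x* = 16
y-coordinate, sorted with cumulative weight:
  y=2 (Granby, w=10) cum 10
  y=5 (Calder, w=50) cum 60
  y=5 (Elwood, w=30) cum 90
  y=11 (Ashton, w=12) cum 102  ← median
  y=13 (Brookfield, w=9) cum 111
  y=17 (Fenton, w=70) cum 181
  y=25 (Denby, w=15) cum 196
⇒ y* = 11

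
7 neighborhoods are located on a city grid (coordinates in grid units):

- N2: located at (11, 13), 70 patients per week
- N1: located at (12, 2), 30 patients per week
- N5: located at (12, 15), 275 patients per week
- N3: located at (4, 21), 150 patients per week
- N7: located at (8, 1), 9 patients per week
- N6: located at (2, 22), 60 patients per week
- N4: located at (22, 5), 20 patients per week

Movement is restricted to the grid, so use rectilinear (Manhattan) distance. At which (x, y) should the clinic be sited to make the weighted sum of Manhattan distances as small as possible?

(12, 15)

Manhattan distance separates: Σwᵢ(|x−xᵢ|+|y−yᵢ|) = Σwᵢ|x−xᵢ| + Σwᵢ|y−yᵢ|, so x and y are optimised independently as 1-D weighted medians.
Total weight W = 614; half = 307.
x-coordinate, sorted with cumulative weight:
  x=2 (N6, w=60) cum 60
  x=4 (N3, w=150) cum 210
  x=8 (N7, w=9) cum 219
  x=11 (N2, w=70) cum 289
  x=12 (N1, w=30) cum 319  ← median
  x=12 (N5, w=275) cum 594
  x=22 (N4, w=20) cum 614
⇒ x* = 12
y-coordinate, sorted with cumulative weight:
  y=1 (N7, w=9) cum 9
  y=2 (N1, w=30) cum 39
  y=5 (N4, w=20) cum 59
  y=13 (N2, w=70) cum 129
  y=15 (N5, w=275) cum 404  ← median
  y=21 (N3, w=150) cum 554
  y=22 (N6, w=60) cum 614
⇒ y* = 15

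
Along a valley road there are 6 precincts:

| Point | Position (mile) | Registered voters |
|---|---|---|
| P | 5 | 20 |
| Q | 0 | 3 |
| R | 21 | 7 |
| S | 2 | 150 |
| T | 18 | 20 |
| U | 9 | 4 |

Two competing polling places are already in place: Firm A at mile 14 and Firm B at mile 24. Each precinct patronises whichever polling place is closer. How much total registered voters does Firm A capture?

The indifferent point is the midpoint (14+24)/2 = 19; precincts left of it (closer to Firm A at 14) go to Firm A, those right go to Firm B.
  Q at 0 (w=3) → Firm A
  S at 2 (w=150) → Firm A
  P at 5 (w=20) → Firm A
  U at 9 (w=4) → Firm A
  T at 18 (w=20) → Firm A
  R at 21 (w=7) → Firm B
Firm A captures 197; Firm B captures 7.

197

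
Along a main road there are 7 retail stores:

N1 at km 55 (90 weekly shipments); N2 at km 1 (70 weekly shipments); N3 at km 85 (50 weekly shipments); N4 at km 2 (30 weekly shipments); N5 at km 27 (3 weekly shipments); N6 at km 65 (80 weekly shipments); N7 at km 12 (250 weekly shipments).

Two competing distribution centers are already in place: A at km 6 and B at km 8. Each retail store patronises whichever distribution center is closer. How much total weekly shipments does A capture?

100

The indifferent point is the midpoint (6+8)/2 = 7; retail stores left of it (closer to A at 6) go to A, those right go to B.
  N2 at 1 (w=70) → A
  N4 at 2 (w=30) → A
  N7 at 12 (w=250) → B
  N5 at 27 (w=3) → B
  N1 at 55 (w=90) → B
  N6 at 65 (w=80) → B
  N3 at 85 (w=50) → B
A captures 100; B captures 473.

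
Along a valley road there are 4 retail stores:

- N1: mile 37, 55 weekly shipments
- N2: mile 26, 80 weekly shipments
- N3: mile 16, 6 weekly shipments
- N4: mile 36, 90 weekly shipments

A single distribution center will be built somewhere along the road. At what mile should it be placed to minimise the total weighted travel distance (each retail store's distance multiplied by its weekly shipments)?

x = 36

For a sum of weighted absolute distances on a line, the optimum is the weighted median (not the mean). Total weight W = 231; half-weight = 115.5.
Sort by position and accumulate weight:
  mile 16 (N3, w=6) → cum 6
  mile 26 (N2, w=80) → cum 86
  mile 36 (N4, w=90) → cum 176  ≥ 115.5 → median here
  mile 37 (N1, w=55) → cum 231
Optimal location: mile 36.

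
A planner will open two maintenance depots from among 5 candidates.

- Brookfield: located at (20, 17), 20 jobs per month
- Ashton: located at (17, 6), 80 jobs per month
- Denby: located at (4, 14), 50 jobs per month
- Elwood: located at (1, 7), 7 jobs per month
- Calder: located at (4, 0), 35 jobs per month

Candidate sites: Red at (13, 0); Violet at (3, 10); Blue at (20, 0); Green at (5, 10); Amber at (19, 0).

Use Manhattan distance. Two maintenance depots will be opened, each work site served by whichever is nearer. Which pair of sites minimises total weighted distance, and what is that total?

Evaluate every pair (each demand assigned to the nearer of the two):
  {Violet, Amber}: total = 1670
  {Green, Amber}: total = 1684
  {Violet, Blue}: total = 1730
  {Blue, Green}: total = 1744
  {Red, Green}: total = 1854
  {Red, Violet}: total = 1880
  {Violet, Green}: total = 2390
  {Red, Amber}: total = 2598
  {Red, Blue}: total = 2658
  {Blue, Amber}: total = 3130
Best pair: {Violet, Amber} with total 1670.

{Violet, Amber}, total 1670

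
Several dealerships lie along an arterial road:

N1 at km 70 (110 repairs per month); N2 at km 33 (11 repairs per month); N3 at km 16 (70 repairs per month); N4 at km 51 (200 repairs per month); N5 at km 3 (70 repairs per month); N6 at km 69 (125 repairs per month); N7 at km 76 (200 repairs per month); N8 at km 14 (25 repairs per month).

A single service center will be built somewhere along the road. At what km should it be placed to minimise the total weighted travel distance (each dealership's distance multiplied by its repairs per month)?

For a sum of weighted absolute distances on a line, the optimum is the weighted median (not the mean). Total weight W = 811; half-weight = 405.5.
Sort by position and accumulate weight:
  km 3 (N5, w=70) → cum 70
  km 14 (N8, w=25) → cum 95
  km 16 (N3, w=70) → cum 165
  km 33 (N2, w=11) → cum 176
  km 51 (N4, w=200) → cum 376
  km 69 (N6, w=125) → cum 501  ≥ 405.5 → median here
  km 70 (N1, w=110) → cum 611
  km 76 (N7, w=200) → cum 811
Optimal location: km 69.

x = 69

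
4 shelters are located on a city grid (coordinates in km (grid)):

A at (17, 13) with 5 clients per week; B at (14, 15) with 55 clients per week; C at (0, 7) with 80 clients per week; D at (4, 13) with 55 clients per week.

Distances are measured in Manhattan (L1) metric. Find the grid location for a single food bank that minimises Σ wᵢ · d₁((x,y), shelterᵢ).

(4, 13)

Manhattan distance separates: Σwᵢ(|x−xᵢ|+|y−yᵢ|) = Σwᵢ|x−xᵢ| + Σwᵢ|y−yᵢ|, so x and y are optimised independently as 1-D weighted medians.
Total weight W = 195; half = 97.5.
x-coordinate, sorted with cumulative weight:
  x=0 (C, w=80) cum 80
  x=4 (D, w=55) cum 135  ← median
  x=14 (B, w=55) cum 190
  x=17 (A, w=5) cum 195
⇒ x* = 4
y-coordinate, sorted with cumulative weight:
  y=7 (C, w=80) cum 80
  y=13 (A, w=5) cum 85
  y=13 (D, w=55) cum 140  ← median
  y=15 (B, w=55) cum 195
⇒ y* = 13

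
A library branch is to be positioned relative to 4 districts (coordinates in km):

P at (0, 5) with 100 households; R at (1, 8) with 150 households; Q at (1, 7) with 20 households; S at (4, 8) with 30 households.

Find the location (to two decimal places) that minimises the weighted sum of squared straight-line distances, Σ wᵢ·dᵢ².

The minimiser of Σwᵢ‖p−pᵢ‖² is the weighted centroid p* = (Σwᵢpᵢ)/(Σwᵢ).
Σwᵢ = 300.
Σwᵢxᵢ = 100·0 + 150·1 + 20·1 + 30·4 = 290.
Σwᵢyᵢ = 100·5 + 150·8 + 20·7 + 30·8 = 2080.
x* = 290/300 = 0.97, y* = 2080/300 = 6.93.

(0.97, 6.93)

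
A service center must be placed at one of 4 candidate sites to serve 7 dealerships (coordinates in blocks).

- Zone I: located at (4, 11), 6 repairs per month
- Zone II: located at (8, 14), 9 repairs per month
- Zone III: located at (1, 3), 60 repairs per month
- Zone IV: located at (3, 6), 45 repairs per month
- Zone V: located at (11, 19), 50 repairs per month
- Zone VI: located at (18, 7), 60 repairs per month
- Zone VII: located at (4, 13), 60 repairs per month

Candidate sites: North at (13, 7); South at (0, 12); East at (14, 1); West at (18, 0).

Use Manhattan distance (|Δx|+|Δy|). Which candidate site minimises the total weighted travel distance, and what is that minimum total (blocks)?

Total weighted distance at each candidate:
  North (13, 7): total = 3541
  South (0, 12): total = 3705
  East (14, 1): total = 4881
  West (18, 0): total = 5851
Minimum is at North with total 3541 blocks.

North, total 3541 blocks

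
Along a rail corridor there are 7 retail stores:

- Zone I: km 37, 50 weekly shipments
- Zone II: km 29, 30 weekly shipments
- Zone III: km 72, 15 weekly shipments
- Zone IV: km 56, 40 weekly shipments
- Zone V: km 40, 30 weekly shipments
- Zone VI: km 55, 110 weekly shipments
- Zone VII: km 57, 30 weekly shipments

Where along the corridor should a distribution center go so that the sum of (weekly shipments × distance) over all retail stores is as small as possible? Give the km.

For a sum of weighted absolute distances on a line, the optimum is the weighted median (not the mean). Total weight W = 305; half-weight = 152.5.
Sort by position and accumulate weight:
  km 29 (Zone II, w=30) → cum 30
  km 37 (Zone I, w=50) → cum 80
  km 40 (Zone V, w=30) → cum 110
  km 55 (Zone VI, w=110) → cum 220  ≥ 152.5 → median here
  km 56 (Zone IV, w=40) → cum 260
  km 57 (Zone VII, w=30) → cum 290
  km 72 (Zone III, w=15) → cum 305
Optimal location: km 55.

x = 55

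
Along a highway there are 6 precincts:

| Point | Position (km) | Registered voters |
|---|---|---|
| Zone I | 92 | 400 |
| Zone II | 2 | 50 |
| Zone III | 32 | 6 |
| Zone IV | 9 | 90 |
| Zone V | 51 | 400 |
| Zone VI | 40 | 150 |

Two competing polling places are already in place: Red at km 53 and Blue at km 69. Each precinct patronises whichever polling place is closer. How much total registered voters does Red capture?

696

The indifferent point is the midpoint (53+69)/2 = 61; precincts left of it (closer to Red at 53) go to Red, those right go to Blue.
  Zone II at 2 (w=50) → Red
  Zone IV at 9 (w=90) → Red
  Zone III at 32 (w=6) → Red
  Zone VI at 40 (w=150) → Red
  Zone V at 51 (w=400) → Red
  Zone I at 92 (w=400) → Blue
Red captures 696; Blue captures 400.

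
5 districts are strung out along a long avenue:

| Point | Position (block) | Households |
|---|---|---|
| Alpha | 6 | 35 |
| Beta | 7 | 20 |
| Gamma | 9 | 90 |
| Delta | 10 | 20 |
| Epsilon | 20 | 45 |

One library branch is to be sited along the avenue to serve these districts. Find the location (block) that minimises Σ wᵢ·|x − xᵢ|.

x = 9

For a sum of weighted absolute distances on a line, the optimum is the weighted median (not the mean). Total weight W = 210; half-weight = 105.
Sort by position and accumulate weight:
  block 6 (Alpha, w=35) → cum 35
  block 7 (Beta, w=20) → cum 55
  block 9 (Gamma, w=90) → cum 145  ≥ 105 → median here
  block 10 (Delta, w=20) → cum 165
  block 20 (Epsilon, w=45) → cum 210
Optimal location: block 9.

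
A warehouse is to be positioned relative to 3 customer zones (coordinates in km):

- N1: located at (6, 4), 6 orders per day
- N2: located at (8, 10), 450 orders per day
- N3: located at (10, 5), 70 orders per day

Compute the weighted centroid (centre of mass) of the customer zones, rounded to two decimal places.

(8.24, 9.27)

The minimiser of Σwᵢ‖p−pᵢ‖² is the weighted centroid p* = (Σwᵢpᵢ)/(Σwᵢ).
Σwᵢ = 526.
Σwᵢxᵢ = 6·6 + 450·8 + 70·10 = 4336.
Σwᵢyᵢ = 6·4 + 450·10 + 70·5 = 4874.
x* = 4336/526 = 8.24, y* = 4874/526 = 9.27.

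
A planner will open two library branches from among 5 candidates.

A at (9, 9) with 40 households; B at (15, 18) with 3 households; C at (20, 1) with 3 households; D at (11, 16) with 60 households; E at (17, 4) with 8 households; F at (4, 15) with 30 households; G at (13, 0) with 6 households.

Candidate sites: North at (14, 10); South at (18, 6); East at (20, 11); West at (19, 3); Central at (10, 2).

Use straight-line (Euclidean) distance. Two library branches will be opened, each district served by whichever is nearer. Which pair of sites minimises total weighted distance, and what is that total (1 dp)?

{North, West}, total 1030.9

Evaluate every pair (each demand assigned to the nearer of the two):
  {North, West}: total = 1030.9
  {North, South}: total = 1047.0
  {North, Central}: total = 1071.5
  {North, East}: total = 1110.0
  {East, Central}: total = 1465.8
  {South, Central}: total = 1537.6
  {South, East}: total = 1598.7
  {West, Central}: total = 1647.3
  {East, West}: total = 1650.4
  {South, West}: total = 1713.1
Best pair: {North, West} with total 1030.9.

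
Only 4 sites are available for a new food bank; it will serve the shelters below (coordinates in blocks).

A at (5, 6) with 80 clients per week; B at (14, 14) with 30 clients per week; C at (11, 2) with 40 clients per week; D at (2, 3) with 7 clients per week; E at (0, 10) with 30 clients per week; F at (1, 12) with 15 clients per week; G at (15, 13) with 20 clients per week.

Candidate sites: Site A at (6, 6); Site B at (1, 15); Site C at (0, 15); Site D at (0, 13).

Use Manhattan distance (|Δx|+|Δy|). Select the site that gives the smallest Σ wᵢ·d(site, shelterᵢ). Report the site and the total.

Total weighted distance at each candidate:
  Site A (6, 6): total = 1754
  Site B (1, 15): total = 3016
  Site C (0, 15): total = 3178
  Site D (0, 13): total = 2794
Minimum is at Site A with total 1754 blocks.

Site A, total 1754 blocks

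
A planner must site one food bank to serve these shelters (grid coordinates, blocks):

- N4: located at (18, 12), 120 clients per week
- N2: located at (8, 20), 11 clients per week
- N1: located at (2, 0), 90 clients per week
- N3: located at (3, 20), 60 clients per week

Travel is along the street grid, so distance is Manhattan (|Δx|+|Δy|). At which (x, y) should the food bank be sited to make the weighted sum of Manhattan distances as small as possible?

(3, 12)

Manhattan distance separates: Σwᵢ(|x−xᵢ|+|y−yᵢ|) = Σwᵢ|x−xᵢ| + Σwᵢ|y−yᵢ|, so x and y are optimised independently as 1-D weighted medians.
Total weight W = 281; half = 140.5.
x-coordinate, sorted with cumulative weight:
  x=2 (N1, w=90) cum 90
  x=3 (N3, w=60) cum 150  ← median
  x=8 (N2, w=11) cum 161
  x=18 (N4, w=120) cum 281
⇒ x* = 3
y-coordinate, sorted with cumulative weight:
  y=0 (N1, w=90) cum 90
  y=12 (N4, w=120) cum 210  ← median
  y=20 (N2, w=11) cum 221
  y=20 (N3, w=60) cum 281
⇒ y* = 12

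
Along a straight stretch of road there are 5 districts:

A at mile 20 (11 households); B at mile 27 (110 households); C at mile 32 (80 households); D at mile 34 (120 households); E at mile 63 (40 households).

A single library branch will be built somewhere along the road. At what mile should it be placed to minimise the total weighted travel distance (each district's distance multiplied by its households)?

For a sum of weighted absolute distances on a line, the optimum is the weighted median (not the mean). Total weight W = 361; half-weight = 180.5.
Sort by position and accumulate weight:
  mile 20 (A, w=11) → cum 11
  mile 27 (B, w=110) → cum 121
  mile 32 (C, w=80) → cum 201  ≥ 180.5 → median here
  mile 34 (D, w=120) → cum 321
  mile 63 (E, w=40) → cum 361
Optimal location: mile 32.

x = 32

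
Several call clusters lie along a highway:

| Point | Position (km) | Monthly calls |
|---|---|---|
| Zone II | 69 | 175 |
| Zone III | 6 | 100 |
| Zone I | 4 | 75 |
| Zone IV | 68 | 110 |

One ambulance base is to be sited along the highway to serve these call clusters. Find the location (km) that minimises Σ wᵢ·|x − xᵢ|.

x = 68

For a sum of weighted absolute distances on a line, the optimum is the weighted median (not the mean). Total weight W = 460; half-weight = 230.
Sort by position and accumulate weight:
  km 4 (Zone I, w=75) → cum 75
  km 6 (Zone III, w=100) → cum 175
  km 68 (Zone IV, w=110) → cum 285  ≥ 230 → median here
  km 69 (Zone II, w=175) → cum 460
Optimal location: km 68.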